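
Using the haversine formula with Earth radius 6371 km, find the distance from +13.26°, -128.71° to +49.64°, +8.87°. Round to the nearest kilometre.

11886 km

Δλ = 8.87 − -128.71 = 137.58°.
Δφ = 49.64 − 13.26 = 36.38°.
a = sin²(Δφ/2) + cos φ₁ · cos φ₂ · sin²(Δλ/2) = 0.645269.
c = 2·atan2(√a, √(1−a)) = 1.86559 rad → d = 6371·c ≈ 11885.65 km.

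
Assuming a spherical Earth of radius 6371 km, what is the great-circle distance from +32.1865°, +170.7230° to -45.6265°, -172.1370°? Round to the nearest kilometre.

8823 km

Δλ = -172.1370 − 170.7230 = -342.8600°; wrapped into (−180°, 180°]: 17.1400°.
Δφ = -45.6265 − 32.1865 = -77.8130°.
a = sin²(Δφ/2) + cos φ₁ · cos φ₂ · sin²(Δλ/2) = 0.407591.
c = 2·atan2(√a, √(1−a)) = 1.38491 rad → d = 6371·c ≈ 8823.27 km.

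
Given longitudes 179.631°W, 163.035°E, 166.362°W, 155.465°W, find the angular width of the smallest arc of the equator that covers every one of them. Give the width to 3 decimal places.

Sort the longitudes: -179.631°, -166.362°, -155.465°, +163.035°.
Eastward gaps between consecutive values (wrapping around): 13.269°, 10.897°, 318.500°, 17.334°.
Largest gap = 318.500° ⇒ minimal covering band is its complement: 360° − 318.500° = 41.500°.
Band runs from +163.035° eastward to -155.465°, crossing the antimeridian.

41.500°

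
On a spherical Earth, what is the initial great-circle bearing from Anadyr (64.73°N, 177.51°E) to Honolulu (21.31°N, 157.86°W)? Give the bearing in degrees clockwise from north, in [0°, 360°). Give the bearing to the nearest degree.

148°

Δλ = -157.86 − 177.51 = -335.37°; wrapped into (−180°, 180°]: 24.63°.
θ = atan2( sin Δλ · cos φ₂ , cos φ₁ · sin φ₂ − sin φ₁ · cos φ₂ · cos Δλ )
  = atan2(0.38826, -0.61069) = 147.553° → normalised to [0°, 360°): 147.553°.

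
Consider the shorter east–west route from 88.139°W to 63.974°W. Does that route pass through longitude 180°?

No

Signed shortest Δλ = ((-63.974 − -88.139 + 180) mod 360) − 180 = 24.165°.
Going east by 24.165° from -88.139° reaches -63.974° without touching 180°.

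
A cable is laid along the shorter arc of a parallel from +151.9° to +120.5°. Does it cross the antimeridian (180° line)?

Signed shortest Δλ = ((120.5 − 151.9 + 180) mod 360) − 180 = -31.4°.
Going west by 31.4° from +151.9° reaches +120.5° without touching 180°.

No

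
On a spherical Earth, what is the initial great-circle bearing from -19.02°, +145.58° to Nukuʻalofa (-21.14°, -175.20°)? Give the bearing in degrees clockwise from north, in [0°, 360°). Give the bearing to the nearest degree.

100°

Δλ = -175.20 − 145.58 = -320.78°; wrapped into (−180°, 180°]: 39.22°.
θ = atan2( sin Δλ · cos φ₂ , cos φ₁ · sin φ₂ − sin φ₁ · cos φ₂ · cos Δλ )
  = atan2(0.58975, -0.10547) = 100.139° → normalised to [0°, 360°): 100.139°.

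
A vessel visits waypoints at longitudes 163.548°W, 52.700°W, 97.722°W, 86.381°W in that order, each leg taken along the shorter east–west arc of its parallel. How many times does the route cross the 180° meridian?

0

Leg 1: -163.548° → -52.700°, shortest Δλ = 110.848° (east) — does not cross 180°.
Leg 2: -52.700° → -97.722°, shortest Δλ = -45.022° (west) — does not cross 180°.
Leg 3: -97.722° → -86.381°, shortest Δλ = 11.341° (east) — does not cross 180°.
Total crossings: 0.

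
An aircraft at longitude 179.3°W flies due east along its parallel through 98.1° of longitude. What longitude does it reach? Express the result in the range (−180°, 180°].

81.2°W

Start at -179.3°; shift +98.1° → -81.2°.
-81.2° already lies in (−180°, 180°].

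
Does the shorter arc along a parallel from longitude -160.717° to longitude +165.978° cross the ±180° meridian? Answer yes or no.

Naïve |165.978 − -160.717| = 326.695° > 180°, so the shorter arc goes the other way round — across 180°.
Signed shortest Δλ = ((165.978 − -160.717 + 180) mod 360) − 180 = -33.305°.
Going west by 33.305° from -160.717° passes through 180° before reaching +165.978°.

Yes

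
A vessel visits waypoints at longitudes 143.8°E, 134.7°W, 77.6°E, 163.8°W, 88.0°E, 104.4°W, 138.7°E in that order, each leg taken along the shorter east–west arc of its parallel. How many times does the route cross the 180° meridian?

6

Leg 1: +143.8° → -134.7°, shortest Δλ = 81.5° (east) — crosses 180°.
Leg 2: -134.7° → +77.6°, shortest Δλ = -147.7° (west) — crosses 180°.
Leg 3: +77.6° → -163.8°, shortest Δλ = 118.6° (east) — crosses 180°.
Leg 4: -163.8° → +88.0°, shortest Δλ = -108.2° (west) — crosses 180°.
Leg 5: +88.0° → -104.4°, shortest Δλ = 167.6° (east) — crosses 180°.
Leg 6: -104.4° → +138.7°, shortest Δλ = -116.9° (west) — crosses 180°.
Total crossings: 6.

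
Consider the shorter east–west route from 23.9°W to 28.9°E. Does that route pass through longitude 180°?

No

Signed shortest Δλ = ((28.9 − -23.9 + 180) mod 360) − 180 = 52.8°.
Going east by 52.8° from -23.9° reaches +28.9° without touching 180°.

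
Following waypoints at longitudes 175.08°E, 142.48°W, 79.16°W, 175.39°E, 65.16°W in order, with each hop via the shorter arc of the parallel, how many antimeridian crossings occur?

Leg 1: +175.08° → -142.48°, shortest Δλ = 42.44° (east) — crosses 180°.
Leg 2: -142.48° → -79.16°, shortest Δλ = 63.32° (east) — does not cross 180°.
Leg 3: -79.16° → +175.39°, shortest Δλ = -105.45° (west) — crosses 180°.
Leg 4: +175.39° → -65.16°, shortest Δλ = 119.45° (east) — crosses 180°.
Total crossings: 3.

3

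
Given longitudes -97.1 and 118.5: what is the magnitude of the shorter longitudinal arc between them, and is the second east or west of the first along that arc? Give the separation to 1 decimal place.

Raw difference: 118.5 − -97.1 = 215.6°.
Normalise into (−180°, 180°]: 215.6° − 360° = -144.4°.
Negative ⇒ the second point lies to the west; separation 144.4°.

144.4° west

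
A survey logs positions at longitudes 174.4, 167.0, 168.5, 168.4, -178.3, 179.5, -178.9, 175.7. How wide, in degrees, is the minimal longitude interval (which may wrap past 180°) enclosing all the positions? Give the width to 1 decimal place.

14.7°

Sort the longitudes: -178.9°, -178.3°, +167.0°, +168.4°, +168.5°, +174.4°, +175.7°, +179.5°.
Eastward gaps between consecutive values (wrapping around): 0.6°, 345.3°, 1.4°, 0.1°, 5.9°, 1.3°, 3.8°, 1.6°.
Largest gap = 345.3° ⇒ minimal covering band is its complement: 360° − 345.3° = 14.7°.
Band runs from +167.0° eastward to -178.3°, crossing the antimeridian.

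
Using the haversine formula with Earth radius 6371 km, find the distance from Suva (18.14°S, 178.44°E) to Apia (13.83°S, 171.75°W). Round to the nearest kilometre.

1153 km

Δλ = -171.75 − 178.44 = -350.19°; wrapped into (−180°, 180°]: 9.81°.
Δφ = -13.83 − -18.14 = 4.31°.
a = sin²(Δφ/2) + cos φ₁ · cos φ₂ · sin²(Δλ/2) = 0.008160.
c = 2·atan2(√a, √(1−a)) = 0.18091 rad → d = 6371·c ≈ 1152.60 km.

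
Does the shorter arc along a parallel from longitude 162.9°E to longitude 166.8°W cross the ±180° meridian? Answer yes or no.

Naïve |-166.8 − 162.9| = 329.7° > 180°, so the shorter arc goes the other way round — across 180°.
Signed shortest Δλ = ((-166.8 − 162.9 + 180) mod 360) − 180 = 30.3°.
Going east by 30.3° from +162.9° passes through 180° before reaching -166.8°.

Yes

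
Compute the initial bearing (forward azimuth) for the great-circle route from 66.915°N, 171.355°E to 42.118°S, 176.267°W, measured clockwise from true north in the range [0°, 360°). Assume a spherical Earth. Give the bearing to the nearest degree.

170°

Δλ = -176.267 − 171.355 = -347.622°; wrapped into (−180°, 180°]: 12.378°.
θ = atan2( sin Δλ · cos φ₂ , cos φ₁ · sin φ₂ − sin φ₁ · cos φ₂ · cos Δλ )
  = atan2(0.15901, -0.92947) = 170.292° → normalised to [0°, 360°): 170.292°.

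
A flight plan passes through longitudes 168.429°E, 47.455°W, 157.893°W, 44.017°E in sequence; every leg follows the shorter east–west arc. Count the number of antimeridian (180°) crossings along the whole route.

2

Leg 1: +168.429° → -47.455°, shortest Δλ = 144.116° (east) — crosses 180°.
Leg 2: -47.455° → -157.893°, shortest Δλ = -110.438° (west) — does not cross 180°.
Leg 3: -157.893° → +44.017°, shortest Δλ = -158.09° (west) — crosses 180°.
Total crossings: 2.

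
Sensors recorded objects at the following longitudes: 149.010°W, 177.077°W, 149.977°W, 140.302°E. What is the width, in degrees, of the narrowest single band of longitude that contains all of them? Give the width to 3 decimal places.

Sort the longitudes: -177.077°, -149.977°, -149.010°, +140.302°.
Eastward gaps between consecutive values (wrapping around): 27.100°, 0.967°, 289.312°, 42.621°.
Largest gap = 289.312° ⇒ minimal covering band is its complement: 360° − 289.312° = 70.688°.
Band runs from +140.302° eastward to -149.010°, crossing the antimeridian.

70.688°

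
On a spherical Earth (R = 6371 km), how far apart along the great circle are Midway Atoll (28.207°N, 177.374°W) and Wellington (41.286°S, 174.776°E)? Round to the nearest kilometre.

7769 km

Δλ = 174.776 − -177.374 = 352.150°; wrapped into (−180°, 180°]: -7.850°.
Δφ = -41.286 − 28.207 = -69.493°.
a = sin²(Δφ/2) + cos φ₁ · cos φ₂ · sin²(Δλ/2) = 0.327942.
c = 2·atan2(√a, √(1−a)) = 1.21950 rad → d = 6371·c ≈ 7769.43 km.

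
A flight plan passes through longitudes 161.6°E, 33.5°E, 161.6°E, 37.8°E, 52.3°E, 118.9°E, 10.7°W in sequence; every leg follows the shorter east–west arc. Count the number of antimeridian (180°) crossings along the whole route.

0

Leg 1: +161.6° → +33.5°, shortest Δλ = -128.1° (west) — does not cross 180°.
Leg 2: +33.5° → +161.6°, shortest Δλ = 128.1° (east) — does not cross 180°.
Leg 3: +161.6° → +37.8°, shortest Δλ = -123.8° (west) — does not cross 180°.
Leg 4: +37.8° → +52.3°, shortest Δλ = 14.5° (east) — does not cross 180°.
Leg 5: +52.3° → +118.9°, shortest Δλ = 66.6° (east) — does not cross 180°.
Leg 6: +118.9° → -10.7°, shortest Δλ = -129.6° (west) — does not cross 180°.
Total crossings: 0.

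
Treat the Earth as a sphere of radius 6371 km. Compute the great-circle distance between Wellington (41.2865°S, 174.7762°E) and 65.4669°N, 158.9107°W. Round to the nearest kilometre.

12087 km

Δλ = -158.9107 − 174.7762 = -333.6869°; wrapped into (−180°, 180°]: 26.3131°.
Δφ = 65.4669 − -41.2865 = 106.7534°.
a = sin²(Δφ/2) + cos φ₁ · cos φ₂ · sin²(Δλ/2) = 0.660291.
c = 2·atan2(√a, √(1−a)) = 1.89714 rad → d = 6371·c ≈ 12086.68 km.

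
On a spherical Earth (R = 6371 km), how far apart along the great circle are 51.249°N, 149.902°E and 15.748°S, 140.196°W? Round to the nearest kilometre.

10037 km

Δλ = -140.196 − 149.902 = -290.098°; wrapped into (−180°, 180°]: 69.902°.
Δφ = -15.748 − 51.249 = -66.997°.
a = sin²(Δφ/2) + cos φ₁ · cos φ₂ · sin²(Δλ/2) = 0.502324.
c = 2·atan2(√a, √(1−a)) = 1.57544 rad → d = 6371·c ≈ 10037.15 km.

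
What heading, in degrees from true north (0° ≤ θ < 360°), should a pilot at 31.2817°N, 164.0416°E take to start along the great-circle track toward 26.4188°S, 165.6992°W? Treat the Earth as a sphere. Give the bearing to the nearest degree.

Δλ = -165.6992 − 164.0416 = -329.7408°; wrapped into (−180°, 180°]: 30.2592°.
θ = atan2( sin Δλ · cos φ₂ , cos φ₁ · sin φ₂ − sin φ₁ · cos φ₂ · cos Δλ )
  = atan2(0.45129, -0.78191) = 150.008° → normalised to [0°, 360°): 150.008°.

150°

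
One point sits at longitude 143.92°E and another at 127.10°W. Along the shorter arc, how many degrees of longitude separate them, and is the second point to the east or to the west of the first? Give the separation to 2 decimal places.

88.98° east

Raw difference: -127.10 − 143.92 = -271.02°.
Normalise into (−180°, 180°]: -271.02° + 360° = 88.98°.
Positive ⇒ the second point lies to the east; separation 88.98°.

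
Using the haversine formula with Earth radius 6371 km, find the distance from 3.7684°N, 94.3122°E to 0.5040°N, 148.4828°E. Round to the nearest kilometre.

6029 km

Δλ = 148.4828 − 94.3122 = 54.1706°.
Δφ = 0.5040 − 3.7684 = -3.2644°.
a = sin²(Δφ/2) + cos φ₁ · cos φ₂ · sin²(Δλ/2) = 0.207668.
c = 2·atan2(√a, √(1−a)) = 0.94633 rad → d = 6371·c ≈ 6029.07 km.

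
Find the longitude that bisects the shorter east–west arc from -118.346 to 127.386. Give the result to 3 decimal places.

-175.480°

Signed shortest Δλ from -118.346° to +127.386° is -114.268°.
Midpoint longitude = -118.346° + (-114.268°)/2 = -118.346° − 57.134° = -175.480°.
(The naïve average (-118.346 + +127.386)/2 = 4.52° is on the wrong side of the globe.)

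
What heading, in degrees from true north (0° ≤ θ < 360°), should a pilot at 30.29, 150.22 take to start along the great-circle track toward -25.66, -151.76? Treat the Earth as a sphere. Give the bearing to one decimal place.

Δλ = -151.76 − 150.22 = -301.98°; wrapped into (−180°, 180°]: 58.02°.
θ = atan2( sin Δλ · cos φ₂ , cos φ₁ · sin φ₂ − sin φ₁ · cos φ₂ · cos Δλ )
  = atan2(0.76458, -0.61470) = 128.798° → normalised to [0°, 360°): 128.798°.

128.8°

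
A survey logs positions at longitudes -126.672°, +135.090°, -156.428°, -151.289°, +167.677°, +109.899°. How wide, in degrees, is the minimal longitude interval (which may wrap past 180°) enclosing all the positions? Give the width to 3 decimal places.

123.429°

Sort the longitudes: -156.428°, -151.289°, -126.672°, +109.899°, +135.090°, +167.677°.
Eastward gaps between consecutive values (wrapping around): 5.139°, 24.617°, 236.571°, 25.191°, 32.587°, 35.895°.
Largest gap = 236.571° ⇒ minimal covering band is its complement: 360° − 236.571° = 123.429°.
Band runs from +109.899° eastward to -126.672°, crossing the antimeridian.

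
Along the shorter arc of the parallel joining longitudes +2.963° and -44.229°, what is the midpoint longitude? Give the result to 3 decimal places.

-20.633°

Signed shortest Δλ from +2.963° to -44.229° is -47.192°.
Midpoint longitude = +2.963° + (-47.192°)/2 = +2.963° − 23.596° = -20.633°.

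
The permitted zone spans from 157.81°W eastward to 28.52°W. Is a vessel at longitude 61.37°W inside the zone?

Band width going east from -157.81° to -28.52°: ((-28.52 − -157.81) mod 360) = 129.29°.
Offset of -61.37° east of the west edge: ((-61.37 − -157.81) mod 360) = 96.44°.
96.44° ≤ 129.29° ⇒ inside.

Yes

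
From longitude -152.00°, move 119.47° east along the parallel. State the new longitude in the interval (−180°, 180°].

Start at -152.00°; shift +119.47° → -32.53°.
-32.53° already lies in (−180°, 180°].

-32.53°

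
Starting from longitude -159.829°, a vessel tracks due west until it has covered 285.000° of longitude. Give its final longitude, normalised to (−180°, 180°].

-84.829°

Start at -159.829°; shift −285.000° → -444.829°.
-444.829° lies outside (−180°, 180°]; add 360° → -84.829°.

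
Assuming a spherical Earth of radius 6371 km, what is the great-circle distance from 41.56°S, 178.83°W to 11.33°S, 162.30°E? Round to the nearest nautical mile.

2069 nmi

Δλ = 162.30 − -178.83 = 341.13°; wrapped into (−180°, 180°]: -18.87°.
Δφ = -11.33 − -41.56 = 30.23°.
a = sin²(Δφ/2) + cos φ₁ · cos φ₂ · sin²(Δλ/2) = 0.087710.
c = 2·atan2(√a, √(1−a)) = 0.60134 rad → d = 6371·c ≈ 3831.12 km ≈ 2068.64 nmi.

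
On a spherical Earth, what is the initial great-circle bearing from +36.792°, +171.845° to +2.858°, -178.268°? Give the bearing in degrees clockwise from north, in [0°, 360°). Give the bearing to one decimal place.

Δλ = -178.268 − 171.845 = -350.113°; wrapped into (−180°, 180°]: 9.887°.
θ = atan2( sin Δλ · cos φ₂ , cos φ₁ · sin φ₂ − sin φ₁ · cos φ₂ · cos Δλ )
  = atan2(0.17149, -0.54935) = 162.663° → normalised to [0°, 360°): 162.663°.

162.7°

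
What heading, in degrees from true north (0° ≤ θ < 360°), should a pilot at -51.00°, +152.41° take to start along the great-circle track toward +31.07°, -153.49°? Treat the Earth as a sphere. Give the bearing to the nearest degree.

Δλ = -153.49 − 152.41 = -305.90°; wrapped into (−180°, 180°]: 54.10°.
θ = atan2( sin Δλ · cos φ₂ , cos φ₁ · sin φ₂ − sin φ₁ · cos φ₂ · cos Δλ )
  = atan2(0.69383, 0.71510) = 44.135° → normalised to [0°, 360°): 44.135°.

44°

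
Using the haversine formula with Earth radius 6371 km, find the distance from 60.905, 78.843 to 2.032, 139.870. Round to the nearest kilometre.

8290 km

Δλ = 139.870 − 78.843 = 61.027°.
Δφ = 2.032 − 60.905 = -58.873°.
a = sin²(Δφ/2) + cos φ₁ · cos φ₂ · sin²(Δλ/2) = 0.366811.
c = 2·atan2(√a, √(1−a)) = 1.30116 rad → d = 6371·c ≈ 8289.71 km.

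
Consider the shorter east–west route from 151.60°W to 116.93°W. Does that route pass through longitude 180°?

No

Signed shortest Δλ = ((-116.93 − -151.60 + 180) mod 360) − 180 = 34.67°.
Going east by 34.67° from -151.60° reaches -116.93° without touching 180°.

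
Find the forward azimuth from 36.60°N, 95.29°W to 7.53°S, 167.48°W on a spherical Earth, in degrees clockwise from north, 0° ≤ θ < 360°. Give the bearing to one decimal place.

253.1°

Δλ = -167.48 − -95.29 = -72.19°.
θ = atan2( sin Δλ · cos φ₂ , cos φ₁ · sin φ₂ − sin φ₁ · cos φ₂ · cos Δλ )
  = atan2(-0.94387, -0.28600) = -106.857° → normalised to [0°, 360°): 253.143°.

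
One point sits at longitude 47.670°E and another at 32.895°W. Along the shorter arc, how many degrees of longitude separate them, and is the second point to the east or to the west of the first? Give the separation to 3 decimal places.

Raw difference: -32.895 − 47.670 = -80.565°.
Normalise into (−180°, 180°]: -80.565° stays -80.565°.
Negative ⇒ the second point lies to the west; separation 80.565°.

80.565° west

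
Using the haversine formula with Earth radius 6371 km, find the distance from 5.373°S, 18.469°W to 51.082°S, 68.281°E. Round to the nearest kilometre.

9316 km

Δλ = 68.281 − -18.469 = 86.750°.
Δφ = -51.082 − -5.373 = -45.709°.
a = sin²(Δφ/2) + cos φ₁ · cos φ₂ · sin²(Δλ/2) = 0.445843.
c = 2·atan2(√a, √(1−a)) = 1.46227 rad → d = 6371·c ≈ 9316.12 km.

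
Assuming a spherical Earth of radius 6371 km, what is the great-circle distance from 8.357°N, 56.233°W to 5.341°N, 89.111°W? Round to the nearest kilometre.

3644 km

Δλ = -89.111 − -56.233 = -32.878°.
Δφ = 5.341 − 8.357 = -3.016°.
a = sin²(Δφ/2) + cos φ₁ · cos φ₂ · sin²(Δλ/2) = 0.079584.
c = 2·atan2(√a, √(1−a)) = 0.57198 rad → d = 6371·c ≈ 3644.07 km.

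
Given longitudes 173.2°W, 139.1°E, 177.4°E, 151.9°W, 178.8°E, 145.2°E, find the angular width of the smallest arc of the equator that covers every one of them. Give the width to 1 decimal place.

Sort the longitudes: -173.2°, -151.9°, +139.1°, +145.2°, +177.4°, +178.8°.
Eastward gaps between consecutive values (wrapping around): 21.3°, 291.0°, 6.1°, 32.2°, 1.4°, 8.0°.
Largest gap = 291.0° ⇒ minimal covering band is its complement: 360° − 291.0° = 69.0°.
Band runs from +139.1° eastward to -151.9°, crossing the antimeridian.

69.0°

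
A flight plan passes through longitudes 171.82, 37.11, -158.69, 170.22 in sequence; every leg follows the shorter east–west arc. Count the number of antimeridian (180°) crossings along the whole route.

2

Leg 1: +171.82° → +37.11°, shortest Δλ = -134.71° (west) — does not cross 180°.
Leg 2: +37.11° → -158.69°, shortest Δλ = 164.2° (east) — crosses 180°.
Leg 3: -158.69° → +170.22°, shortest Δλ = -31.09° (west) — crosses 180°.
Total crossings: 2.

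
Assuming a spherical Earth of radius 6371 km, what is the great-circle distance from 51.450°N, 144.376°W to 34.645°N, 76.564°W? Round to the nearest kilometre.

Δλ = -76.564 − -144.376 = 67.812°.
Δφ = 34.645 − 51.450 = -16.805°.
a = sin²(Δφ/2) + cos φ₁ · cos φ₂ · sin²(Δλ/2) = 0.180893.
c = 2·atan2(√a, √(1−a)) = 0.87862 rad → d = 6371·c ≈ 5597.68 km.

5598 km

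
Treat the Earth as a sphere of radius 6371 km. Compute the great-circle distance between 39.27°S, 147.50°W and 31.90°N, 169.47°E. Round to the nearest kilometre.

9074 km

Δλ = 169.47 − -147.50 = 316.97°; wrapped into (−180°, 180°]: -43.03°.
Δφ = 31.90 − -39.27 = 71.17°.
a = sin²(Δφ/2) + cos φ₁ · cos φ₂ · sin²(Δλ/2) = 0.427021.
c = 2·atan2(√a, √(1−a)) = 1.42431 rad → d = 6371·c ≈ 9074.31 km.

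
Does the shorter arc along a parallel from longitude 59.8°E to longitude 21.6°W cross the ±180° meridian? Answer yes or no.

No

Signed shortest Δλ = ((-21.6 − 59.8 + 180) mod 360) − 180 = -81.4°.
Going west by 81.4° from +59.8° reaches -21.6° without touching 180°.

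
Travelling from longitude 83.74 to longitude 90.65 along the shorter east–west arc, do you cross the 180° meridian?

No

Signed shortest Δλ = ((90.65 − 83.74 + 180) mod 360) − 180 = 6.91°.
Going east by 6.91° from +83.74° reaches +90.65° without touching 180°.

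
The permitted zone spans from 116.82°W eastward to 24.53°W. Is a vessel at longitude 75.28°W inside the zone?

Yes

Band width going east from -116.82° to -24.53°: ((-24.53 − -116.82) mod 360) = 92.29°.
Offset of -75.28° east of the west edge: ((-75.28 − -116.82) mod 360) = 41.54°.
41.54° ≤ 92.29° ⇒ inside.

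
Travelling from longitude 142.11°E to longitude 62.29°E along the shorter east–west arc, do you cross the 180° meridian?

Signed shortest Δλ = ((62.29 − 142.11 + 180) mod 360) − 180 = -79.82°.
Going west by 79.82° from +142.11° reaches +62.29° without touching 180°.

No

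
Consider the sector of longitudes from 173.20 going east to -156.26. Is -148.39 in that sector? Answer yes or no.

Band width going east from +173.20° to -156.26°: ((-156.26 − 173.20) mod 360) = 30.54°.
Offset of -148.39° east of the west edge: ((-148.39 − 173.20) mod 360) = 38.41°.
38.41° > 30.54° ⇒ outside.

No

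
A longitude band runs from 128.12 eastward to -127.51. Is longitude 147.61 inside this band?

Band width going east from +128.12° to -127.51°: ((-127.51 − 128.12) mod 360) = 104.37°.
Offset of +147.61° east of the west edge: ((147.61 − 128.12) mod 360) = 19.49°.
19.49° ≤ 104.37° ⇒ inside.

Yes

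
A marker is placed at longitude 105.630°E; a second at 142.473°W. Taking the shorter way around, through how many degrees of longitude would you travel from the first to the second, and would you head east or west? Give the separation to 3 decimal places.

Raw difference: -142.473 − 105.630 = -248.103°.
Normalise into (−180°, 180°]: -248.103° + 360° = 111.897°.
Positive ⇒ the second point lies to the east; separation 111.897°.

111.897° east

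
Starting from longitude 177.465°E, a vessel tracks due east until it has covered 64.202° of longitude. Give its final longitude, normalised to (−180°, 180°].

Start at +177.465°; shift +64.202° → +241.667°.
+241.667° lies outside (−180°, 180°]; subtract 360° → -118.333°.

118.333°W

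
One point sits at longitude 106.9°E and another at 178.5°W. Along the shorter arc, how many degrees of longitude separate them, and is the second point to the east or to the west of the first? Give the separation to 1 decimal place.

Raw difference: -178.5 − 106.9 = -285.4°.
Normalise into (−180°, 180°]: -285.4° + 360° = 74.6°.
Positive ⇒ the second point lies to the east; separation 74.6°.

74.6° east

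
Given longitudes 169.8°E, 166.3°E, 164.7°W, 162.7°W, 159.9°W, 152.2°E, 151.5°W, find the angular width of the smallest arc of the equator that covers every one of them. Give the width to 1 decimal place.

Sort the longitudes: -164.7°, -162.7°, -159.9°, -151.5°, +152.2°, +166.3°, +169.8°.
Eastward gaps between consecutive values (wrapping around): 2.0°, 2.8°, 8.4°, 303.7°, 14.1°, 3.5°, 25.5°.
Largest gap = 303.7° ⇒ minimal covering band is its complement: 360° − 303.7° = 56.3°.
Band runs from +152.2° eastward to -151.5°, crossing the antimeridian.

56.3°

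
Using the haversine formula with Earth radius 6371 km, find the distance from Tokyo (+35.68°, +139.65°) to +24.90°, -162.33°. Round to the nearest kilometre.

Δλ = -162.33 − 139.65 = -301.98°; wrapped into (−180°, 180°]: 58.02°.
Δφ = 24.90 − 35.68 = -10.78°.
a = sin²(Δφ/2) + cos φ₁ · cos φ₂ · sin²(Δλ/2) = 0.182106.
c = 2·atan2(√a, √(1−a)) = 0.88177 rad → d = 6371·c ≈ 5617.74 km.

5618 km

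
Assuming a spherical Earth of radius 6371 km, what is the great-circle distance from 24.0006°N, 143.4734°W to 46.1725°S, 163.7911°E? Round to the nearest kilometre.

9436 km

Δλ = 163.7911 − -143.4734 = 307.2645°; wrapped into (−180°, 180°]: -52.7355°.
Δφ = -46.1725 − 24.0006 = -70.1731°.
a = sin²(Δφ/2) + cos φ₁ · cos φ₂ · sin²(Δλ/2) = 0.455195.
c = 2·atan2(√a, √(1−a)) = 1.48107 rad → d = 6371·c ≈ 9435.88 km.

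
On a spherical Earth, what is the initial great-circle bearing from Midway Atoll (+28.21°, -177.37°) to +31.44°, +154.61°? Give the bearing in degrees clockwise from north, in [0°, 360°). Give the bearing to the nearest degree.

284°

Δλ = 154.61 − -177.37 = 331.98°; wrapped into (−180°, 180°]: -28.02°.
θ = atan2( sin Δλ · cos φ₂ , cos φ₁ · sin φ₂ − sin φ₁ · cos φ₂ · cos Δλ )
  = atan2(-0.40081, 0.10362) = -75.505° → normalised to [0°, 360°): 284.495°.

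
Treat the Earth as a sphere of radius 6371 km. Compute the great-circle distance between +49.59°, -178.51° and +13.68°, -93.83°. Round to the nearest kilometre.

Δλ = -93.83 − -178.51 = 84.68°.
Δφ = 13.68 − 49.59 = -35.91°.
a = sin²(Δφ/2) + cos φ₁ · cos φ₂ · sin²(Δλ/2) = 0.380762.
c = 2·atan2(√a, √(1−a)) = 1.33000 rad → d = 6371·c ≈ 8473.43 km.

8473 km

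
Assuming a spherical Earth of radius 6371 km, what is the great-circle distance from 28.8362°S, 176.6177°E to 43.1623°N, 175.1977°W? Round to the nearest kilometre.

8049 km

Δλ = -175.1977 − 176.6177 = -351.8154°; wrapped into (−180°, 180°]: 8.1846°.
Δφ = 43.1623 − -28.8362 = 71.9985°.
a = sin²(Δφ/2) + cos φ₁ · cos φ₂ · sin²(Δλ/2) = 0.348733.
c = 2·atan2(√a, √(1−a)) = 1.26345 rad → d = 6371·c ≈ 8049.42 km.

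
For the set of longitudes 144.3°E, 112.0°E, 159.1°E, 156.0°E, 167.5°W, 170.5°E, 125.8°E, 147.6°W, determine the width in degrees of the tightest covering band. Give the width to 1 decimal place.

100.4°

Sort the longitudes: -167.5°, -147.6°, +112.0°, +125.8°, +144.3°, +156.0°, +159.1°, +170.5°.
Eastward gaps between consecutive values (wrapping around): 19.9°, 259.6°, 13.8°, 18.5°, 11.7°, 3.1°, 11.4°, 22.0°.
Largest gap = 259.6° ⇒ minimal covering band is its complement: 360° − 259.6° = 100.4°.
Band runs from +112.0° eastward to -147.6°, crossing the antimeridian.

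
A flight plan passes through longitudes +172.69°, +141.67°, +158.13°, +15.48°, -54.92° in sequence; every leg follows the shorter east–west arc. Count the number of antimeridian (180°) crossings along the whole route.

0

Leg 1: +172.69° → +141.67°, shortest Δλ = -31.02° (west) — does not cross 180°.
Leg 2: +141.67° → +158.13°, shortest Δλ = 16.46° (east) — does not cross 180°.
Leg 3: +158.13° → +15.48°, shortest Δλ = -142.65° (west) — does not cross 180°.
Leg 4: +15.48° → -54.92°, shortest Δλ = -70.4° (west) — does not cross 180°.
Total crossings: 0.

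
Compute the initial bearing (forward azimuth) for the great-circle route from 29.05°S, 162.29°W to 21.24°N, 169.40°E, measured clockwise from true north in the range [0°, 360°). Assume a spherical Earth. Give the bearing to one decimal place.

328.3°

Δλ = 169.40 − -162.29 = 331.69°; wrapped into (−180°, 180°]: -28.31°.
θ = atan2( sin Δλ · cos φ₂ , cos φ₁ · sin φ₂ − sin φ₁ · cos φ₂ · cos Δλ )
  = atan2(-0.44203, 0.71516) = -31.720° → normalised to [0°, 360°): 328.280°.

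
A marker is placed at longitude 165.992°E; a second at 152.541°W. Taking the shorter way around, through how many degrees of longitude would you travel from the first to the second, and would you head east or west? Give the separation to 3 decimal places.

41.467° east

Raw difference: -152.541 − 165.992 = -318.533°.
Normalise into (−180°, 180°]: -318.533° + 360° = 41.467°.
Positive ⇒ the second point lies to the east; separation 41.467°.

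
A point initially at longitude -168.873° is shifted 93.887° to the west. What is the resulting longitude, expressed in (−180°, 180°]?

Start at -168.873°; shift −93.887° → -262.760°.
-262.760° lies outside (−180°, 180°]; add 360° → +97.240°.

+97.240°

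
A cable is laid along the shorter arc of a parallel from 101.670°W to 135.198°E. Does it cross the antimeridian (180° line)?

Naïve |135.198 − -101.670| = 236.868° > 180°, so the shorter arc goes the other way round — across 180°.
Signed shortest Δλ = ((135.198 − -101.670 + 180) mod 360) − 180 = -123.132°.
Going west by 123.132° from -101.670° passes through 180° before reaching +135.198°.

Yes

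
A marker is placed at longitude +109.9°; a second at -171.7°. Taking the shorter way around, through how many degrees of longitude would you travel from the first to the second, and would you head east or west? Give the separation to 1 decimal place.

78.4° east

Raw difference: -171.7 − 109.9 = -281.6°.
Normalise into (−180°, 180°]: -281.6° + 360° = 78.4°.
Positive ⇒ the second point lies to the east; separation 78.4°.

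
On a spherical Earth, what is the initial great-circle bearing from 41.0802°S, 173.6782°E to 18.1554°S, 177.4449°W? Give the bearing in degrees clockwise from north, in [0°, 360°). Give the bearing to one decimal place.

21.0°

Δλ = -177.4449 − 173.6782 = -351.1231°; wrapped into (−180°, 180°]: 8.8769°.
θ = atan2( sin Δλ · cos φ₂ , cos φ₁ · sin φ₂ − sin φ₁ · cos φ₂ · cos Δλ )
  = atan2(0.14663, 0.38204) = 20.997° → normalised to [0°, 360°): 20.997°.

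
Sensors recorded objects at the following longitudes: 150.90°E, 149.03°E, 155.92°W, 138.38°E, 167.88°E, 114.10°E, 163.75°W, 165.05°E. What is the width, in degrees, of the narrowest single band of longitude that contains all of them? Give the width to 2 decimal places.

89.98°

Sort the longitudes: -163.75°, -155.92°, +114.10°, +138.38°, +149.03°, +150.90°, +165.05°, +167.88°.
Eastward gaps between consecutive values (wrapping around): 7.83°, 270.02°, 24.28°, 10.65°, 1.87°, 14.15°, 2.83°, 28.37°.
Largest gap = 270.02° ⇒ minimal covering band is its complement: 360° − 270.02° = 89.98°.
Band runs from +114.10° eastward to -155.92°, crossing the antimeridian.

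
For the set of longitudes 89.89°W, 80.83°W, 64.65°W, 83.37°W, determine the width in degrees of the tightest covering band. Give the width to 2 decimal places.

25.24°

Sort the longitudes: -89.89°, -83.37°, -80.83°, -64.65°.
Eastward gaps between consecutive values (wrapping around): 6.52°, 2.54°, 16.18°, 334.76°.
Largest gap = 334.76° ⇒ minimal covering band is its complement: 360° − 334.76° = 25.24°.
Band runs from -89.89° eastward to -64.65°.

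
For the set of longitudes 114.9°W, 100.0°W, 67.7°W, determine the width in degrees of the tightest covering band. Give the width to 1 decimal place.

Sort the longitudes: -114.9°, -100.0°, -67.7°.
Eastward gaps between consecutive values (wrapping around): 14.9°, 32.3°, 312.8°.
Largest gap = 312.8° ⇒ minimal covering band is its complement: 360° − 312.8° = 47.2°.
Band runs from -114.9° eastward to -67.7°.

47.2°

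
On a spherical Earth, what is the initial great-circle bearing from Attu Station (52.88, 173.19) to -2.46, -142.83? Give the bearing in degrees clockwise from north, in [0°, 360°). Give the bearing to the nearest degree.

131°

Δλ = -142.83 − 173.19 = -316.02°; wrapped into (−180°, 180°]: 43.98°.
θ = atan2( sin Δλ · cos φ₂ , cos φ₁ · sin φ₂ − sin φ₁ · cos φ₂ · cos Δλ )
  = atan2(0.69377, -0.59915) = 130.814° → normalised to [0°, 360°): 130.814°.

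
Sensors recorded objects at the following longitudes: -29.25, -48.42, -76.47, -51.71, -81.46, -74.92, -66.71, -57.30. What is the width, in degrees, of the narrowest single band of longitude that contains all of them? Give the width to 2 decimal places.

Sort the longitudes: -81.46°, -76.47°, -74.92°, -66.71°, -57.30°, -51.71°, -48.42°, -29.25°.
Eastward gaps between consecutive values (wrapping around): 4.99°, 1.55°, 8.21°, 9.41°, 5.59°, 3.29°, 19.17°, 307.79°.
Largest gap = 307.79° ⇒ minimal covering band is its complement: 360° − 307.79° = 52.21°.
Band runs from -81.46° eastward to -29.25°.

52.21°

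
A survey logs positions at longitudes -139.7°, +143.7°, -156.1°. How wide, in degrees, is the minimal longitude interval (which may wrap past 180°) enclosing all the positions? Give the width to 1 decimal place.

76.6°

Sort the longitudes: -156.1°, -139.7°, +143.7°.
Eastward gaps between consecutive values (wrapping around): 16.4°, 283.4°, 60.2°.
Largest gap = 283.4° ⇒ minimal covering band is its complement: 360° − 283.4° = 76.6°.
Band runs from +143.7° eastward to -139.7°, crossing the antimeridian.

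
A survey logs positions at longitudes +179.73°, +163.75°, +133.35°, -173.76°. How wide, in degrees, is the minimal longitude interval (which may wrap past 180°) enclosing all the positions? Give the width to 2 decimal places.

52.89°

Sort the longitudes: -173.76°, +133.35°, +163.75°, +179.73°.
Eastward gaps between consecutive values (wrapping around): 307.11°, 30.40°, 15.98°, 6.51°.
Largest gap = 307.11° ⇒ minimal covering band is its complement: 360° − 307.11° = 52.89°.
Band runs from +133.35° eastward to -173.76°, crossing the antimeridian.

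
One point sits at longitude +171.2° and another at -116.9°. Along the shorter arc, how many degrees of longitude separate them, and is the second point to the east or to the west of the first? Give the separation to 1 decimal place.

71.9° east

Raw difference: -116.9 − 171.2 = -288.1°.
Normalise into (−180°, 180°]: -288.1° + 360° = 71.9°.
Positive ⇒ the second point lies to the east; separation 71.9°.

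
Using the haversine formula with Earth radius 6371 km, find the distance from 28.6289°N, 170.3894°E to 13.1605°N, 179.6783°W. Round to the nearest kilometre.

2003 km

Δλ = -179.6783 − 170.3894 = -350.0677°; wrapped into (−180°, 180°]: 9.9323°.
Δφ = 13.1605 − 28.6289 = -15.4684°.
a = sin²(Δφ/2) + cos φ₁ · cos φ₂ · sin²(Δλ/2) = 0.024516.
c = 2·atan2(√a, √(1−a)) = 0.31445 rad → d = 6371·c ≈ 2003.34 km.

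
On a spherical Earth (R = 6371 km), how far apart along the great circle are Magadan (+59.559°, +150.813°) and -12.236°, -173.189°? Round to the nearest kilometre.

8608 km

Δλ = -173.189 − 150.813 = -324.002°; wrapped into (−180°, 180°]: 35.998°.
Δφ = -12.236 − 59.559 = -71.795°.
a = sin²(Δφ/2) + cos φ₁ · cos φ₂ · sin²(Δλ/2) = 0.391068.
c = 2·atan2(√a, √(1−a)) = 1.35117 rad → d = 6371·c ≈ 8608.31 km.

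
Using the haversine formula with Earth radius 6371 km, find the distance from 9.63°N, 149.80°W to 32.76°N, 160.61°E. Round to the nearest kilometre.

Δλ = 160.61 − -149.80 = 310.41°; wrapped into (−180°, 180°]: -49.59°.
Δφ = 32.76 − 9.63 = 23.13°.
a = sin²(Δφ/2) + cos φ₁ · cos φ₂ · sin²(Δλ/2) = 0.186008.
c = 2·atan2(√a, √(1−a)) = 0.89184 rad → d = 6371·c ≈ 5681.89 km.

5682 km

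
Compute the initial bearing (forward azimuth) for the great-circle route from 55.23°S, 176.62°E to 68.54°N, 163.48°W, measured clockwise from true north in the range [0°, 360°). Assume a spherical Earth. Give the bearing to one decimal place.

8.7°

Δλ = -163.48 − 176.62 = -340.10°; wrapped into (−180°, 180°]: 19.90°.
θ = atan2( sin Δλ · cos φ₂ , cos φ₁ · sin φ₂ − sin φ₁ · cos φ₂ · cos Δλ )
  = atan2(0.12453, 0.81333) = 8.705° → normalised to [0°, 360°): 8.705°.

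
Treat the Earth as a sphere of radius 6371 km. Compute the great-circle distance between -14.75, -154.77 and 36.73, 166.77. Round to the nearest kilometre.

7001 km

Δλ = 166.77 − -154.77 = 321.54°; wrapped into (−180°, 180°]: -38.46°.
Δφ = 36.73 − -14.75 = 51.48°.
a = sin²(Δφ/2) + cos φ₁ · cos φ₂ · sin²(Δλ/2) = 0.272683.
c = 2·atan2(√a, √(1−a)) = 1.09883 rad → d = 6371·c ≈ 7000.67 km.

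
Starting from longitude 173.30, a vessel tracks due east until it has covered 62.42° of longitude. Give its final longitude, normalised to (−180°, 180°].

Start at +173.30°; shift +62.42° → +235.72°.
+235.72° lies outside (−180°, 180°]; subtract 360° → -124.28°.

-124.28°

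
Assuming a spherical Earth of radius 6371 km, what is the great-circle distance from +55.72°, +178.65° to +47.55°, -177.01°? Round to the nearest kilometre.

956 km

Δλ = -177.01 − 178.65 = -355.66°; wrapped into (−180°, 180°]: 4.34°.
Δφ = 47.55 − 55.72 = -8.17°.
a = sin²(Δφ/2) + cos φ₁ · cos φ₂ · sin²(Δλ/2) = 0.005620.
c = 2·atan2(√a, √(1−a)) = 0.15007 rad → d = 6371·c ≈ 956.09 km.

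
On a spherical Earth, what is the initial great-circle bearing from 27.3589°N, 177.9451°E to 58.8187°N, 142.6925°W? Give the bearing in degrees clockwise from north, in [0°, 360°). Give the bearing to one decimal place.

29.7°

Δλ = -142.6925 − 177.9451 = -320.6376°; wrapped into (−180°, 180°]: 39.3624°.
θ = atan2( sin Δλ · cos φ₂ , cos φ₁ · sin φ₂ − sin φ₁ · cos φ₂ · cos Δλ )
  = atan2(0.32837, 0.57588) = 29.692° → normalised to [0°, 360°): 29.692°.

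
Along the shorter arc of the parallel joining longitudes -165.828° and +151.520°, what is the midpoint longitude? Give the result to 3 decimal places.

+172.846°

Signed shortest Δλ from -165.828° to +151.520° is -42.652°.
Midpoint longitude = -165.828° + (-42.652°)/2 = -165.828° − 21.326° = -187.154°.
Normalise into (−180°, 180°]: +172.846°.
(The naïve average (-165.828 + +151.520)/2 = -7.154° is on the wrong side of the globe.)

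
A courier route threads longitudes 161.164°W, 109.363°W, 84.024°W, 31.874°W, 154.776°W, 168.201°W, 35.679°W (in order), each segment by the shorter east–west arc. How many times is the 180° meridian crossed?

Leg 1: -161.164° → -109.363°, shortest Δλ = 51.801° (east) — does not cross 180°.
Leg 2: -109.363° → -84.024°, shortest Δλ = 25.339° (east) — does not cross 180°.
Leg 3: -84.024° → -31.874°, shortest Δλ = 52.15° (east) — does not cross 180°.
Leg 4: -31.874° → -154.776°, shortest Δλ = -122.902° (west) — does not cross 180°.
Leg 5: -154.776° → -168.201°, shortest Δλ = -13.425° (west) — does not cross 180°.
Leg 6: -168.201° → -35.679°, shortest Δλ = 132.522° (east) — does not cross 180°.
Total crossings: 0.

0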